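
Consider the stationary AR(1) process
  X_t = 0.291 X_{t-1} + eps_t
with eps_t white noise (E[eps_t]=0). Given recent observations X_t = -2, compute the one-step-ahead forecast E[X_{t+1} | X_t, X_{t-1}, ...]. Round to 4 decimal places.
E[X_{t+1} \mid \mathcal F_t] = -0.5820

For an AR(p) model X_t = c + sum_i phi_i X_{t-i} + eps_t, the
one-step-ahead conditional mean is
  E[X_{t+1} | X_t, ...] = c + sum_i phi_i X_{t+1-i}.
Substitute known values:
  E[X_{t+1} | ...] = (0.291) * (-2)
                   = -0.5820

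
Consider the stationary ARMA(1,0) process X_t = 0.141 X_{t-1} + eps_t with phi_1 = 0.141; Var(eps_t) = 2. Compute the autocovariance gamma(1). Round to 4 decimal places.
\gamma(1) = 0.2877

Multiply the model equation by X_{t-k} and take expectations. With theta_0 = psi_0 = 1 and psi_j the MA(infinity) weights, this gives
  gamma(k) - sum_i phi_i gamma(k-i) = c_k,
  c_k = sigma^2 * sum_{j=k..q} theta_j psi_{j-k}   (c_k = 0 for k > q),
using gamma(-m) = gamma(m).
Pure AR (q = 0): c_0 = sigma^2 = 2, c_k = 0 for k >= 1.
Equations for k = 0 and k = 1 (AR order 1):
  gamma(0) = phi_1 gamma(1) + c_0
  gamma(1) = phi_1 gamma(0) + c_1
Substituting the second into the first: gamma(0) (1 - phi_1^2) = c_0 + phi_1 c_1, so
  gamma(0) = c_0 / (1 - phi_1^2) = 2 / (1 - (0.141)^2) = 2 / 0.980119 = 2.040569.
  gamma(1) = phi_1 gamma(0) = (0.141)(2.040569) = 0.28772.
Therefore gamma(1) = 0.2877 (to 4 decimal places).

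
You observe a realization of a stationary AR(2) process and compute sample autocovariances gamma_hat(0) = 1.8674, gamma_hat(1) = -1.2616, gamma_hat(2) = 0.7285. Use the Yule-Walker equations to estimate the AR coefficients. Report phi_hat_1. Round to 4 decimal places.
\hat\phi_{1} = -0.7580

The Yule-Walker equations for an AR(p) process read, in matrix form,
  Gamma_p phi = r_p,   with   (Gamma_p)_{ij} = gamma(|i - j|),
                       (r_p)_i = gamma(i),   i,j = 1..p.
Substitute the sample gammas (Toeplitz matrix and right-hand side of size 2):
  Gamma_p = [[1.8674, -1.2616], [-1.2616, 1.8674]]
  r_p     = [-1.2616, 0.7285]
Written out:
  1.8674 phi_1 - 1.2616 phi_2 = -1.2616
  -1.2616 phi_1 + 1.8674 phi_2 = 0.7285
Solve by Cramer's rule:
  det = gamma(0)^2 - gamma(1)^2 = (1.8674)^2 - (-1.2616)^2 = 3.48718276 - 1.59163456 = 1.8955482
  phi_hat_1 = [gamma(1) gamma(0) - gamma(1) gamma(2)] / det = [(-1.2616)(1.8674) - (-1.2616)(0.7285)] / 1.8955482 = -1.43683624 / 1.8955482 = -0.758
  phi_hat_2 = [gamma(0) gamma(2) - gamma(1)^2] / det = [(1.8674)(0.7285) - (-1.2616)^2] / 1.8955482 = -0.23123366 / 1.8955482 = -0.122
So phi_hat = [-0.7580, -0.1220].
Therefore phi_hat_1 = -0.7580.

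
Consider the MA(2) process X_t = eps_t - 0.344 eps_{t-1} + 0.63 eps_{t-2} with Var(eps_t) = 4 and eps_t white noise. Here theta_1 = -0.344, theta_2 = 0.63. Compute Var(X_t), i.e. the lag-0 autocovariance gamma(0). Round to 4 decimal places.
\gamma(0) = 6.0609

For an MA(q) process X_t = eps_t + sum_i theta_i eps_{t-i} with
Var(eps_t) = sigma^2, the variance is
  gamma(0) = sigma^2 * (1 + sum_i theta_i^2).
  sum_i theta_i^2 = (-0.344)^2 + (0.63)^2 = 0.118336 + 0.3969 = 0.515236.
  gamma(0) = 4 * (1 + 0.515236) = 4 * 1.515236 = 6.060944, which rounds to 6.0609.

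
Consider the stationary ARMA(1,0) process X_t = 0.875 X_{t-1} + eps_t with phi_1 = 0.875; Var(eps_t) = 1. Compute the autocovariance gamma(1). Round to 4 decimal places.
\gamma(1) = 3.7333

Multiply the model equation by X_{t-k} and take expectations. With theta_0 = psi_0 = 1 and psi_j the MA(infinity) weights, this gives
  gamma(k) - sum_i phi_i gamma(k-i) = c_k,
  c_k = sigma^2 * sum_{j=k..q} theta_j psi_{j-k}   (c_k = 0 for k > q),
using gamma(-m) = gamma(m).
Pure AR (q = 0): c_0 = sigma^2 = 1, c_k = 0 for k >= 1.
Equations for k = 0 and k = 1 (AR order 1):
  gamma(0) = phi_1 gamma(1) + c_0
  gamma(1) = phi_1 gamma(0) + c_1
Substituting the second into the first: gamma(0) (1 - phi_1^2) = c_0 + phi_1 c_1, so
  gamma(0) = c_0 / (1 - phi_1^2) = 1 / (1 - (0.875)^2) = 1 / 0.234375 = 4.266667.
  gamma(1) = phi_1 gamma(0) = (0.875)(4.266667) = 3.733333.
Therefore gamma(1) = 3.7333 (to 4 decimal places).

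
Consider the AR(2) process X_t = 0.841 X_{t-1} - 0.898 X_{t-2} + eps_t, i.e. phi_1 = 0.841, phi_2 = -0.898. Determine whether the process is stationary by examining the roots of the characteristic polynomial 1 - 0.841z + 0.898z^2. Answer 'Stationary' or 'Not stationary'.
\text{Stationary}

The AR(p) characteristic polynomial is P(z) = 1 - 0.841z + 0.898z^2.
Stationarity requires all roots to lie outside the unit circle, i.e. |z| > 1 for every root.
Set 1 + (-0.841) z + (0.898) z^2 = 0, i.e. a z^2 + b z + c = 0 with a = 0.898, b = -0.841, c = 1.
Discriminant D = b^2 - 4ac = (-0.841)^2 - 4*(0.898)*1 = 0.707281 - (3.592) = -2.884719.
D < 0, so the roots are the complex-conjugate pair z = (-b +/- i sqrt(-D)) / (2a) = 0.4683 +/- 0.9457i.
For a conjugate pair |z|^2 = z * conj(z) = (product of roots) = c/a = 1/(0.898) = 1.113586, so |z| = sqrt(1.113586) = 1.0553 for both roots.
Moduli of all roots: 1.0553, 1.0553.
All moduli strictly greater than 1? Yes.
Verdict: Stationary.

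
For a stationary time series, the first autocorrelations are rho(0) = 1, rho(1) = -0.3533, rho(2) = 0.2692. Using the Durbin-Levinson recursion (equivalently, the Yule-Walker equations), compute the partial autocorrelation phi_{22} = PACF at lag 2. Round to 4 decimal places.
\phi_{22} = 0.1650

The PACF at lag k is phi_{kk}, the last component of the solution
to the Yule-Walker system G_k phi = r_k where
  (G_k)_{ij} = rho(|i - j|), (r_k)_i = rho(i), i,j = 1..k.
Equivalently, Durbin-Levinson gives phi_{kk} iteratively:
  phi_{11} = rho(1)
  phi_{kk} = [rho(k) - sum_{j=1..k-1} phi_{k-1,j} rho(k-j)]
            / [1 - sum_{j=1..k-1} phi_{k-1,j} rho(j)],
  phi_{k,j} = phi_{k-1,j} - phi_{kk} phi_{k-1,k-j},  j = 1..k-1.
Step k = 1:
  phi_11 = rho(1) = -0.3533.
Step k = 2:
  phi_22 = [rho(2) - phi_11 rho(1)] / [1 - phi_11 rho(1)] = [0.2692 - (-0.3533)(-0.3533)] / [1 - (-0.3533)(-0.3533)]
         = 0.14437911 / 0.87517911 = 0.165.
Therefore phi_{22} = 0.1650.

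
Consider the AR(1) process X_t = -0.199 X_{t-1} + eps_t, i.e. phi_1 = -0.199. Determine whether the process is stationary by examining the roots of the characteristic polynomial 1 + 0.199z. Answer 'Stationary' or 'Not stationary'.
\text{Stationary}

The AR(p) characteristic polynomial is P(z) = 1 + 0.199z.
Stationarity requires all roots to lie outside the unit circle, i.e. |z| > 1 for every root.
This is linear in z: 1 + (0.199) z = 0  =>  z = -1/(0.199) = -5.025126,  |z| = 5.025126.
Moduli of all roots: 5.0251.
All moduli strictly greater than 1? Yes.
Verdict: Stationary.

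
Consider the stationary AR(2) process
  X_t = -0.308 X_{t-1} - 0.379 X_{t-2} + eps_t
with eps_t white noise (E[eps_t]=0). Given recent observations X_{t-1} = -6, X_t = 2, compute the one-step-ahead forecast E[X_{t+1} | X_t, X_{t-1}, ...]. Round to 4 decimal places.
E[X_{t+1} \mid \mathcal F_t] = 1.6580

For an AR(p) model X_t = c + sum_i phi_i X_{t-i} + eps_t, the
one-step-ahead conditional mean is
  E[X_{t+1} | X_t, ...] = c + sum_i phi_i X_{t+1-i}.
Substitute known values:
  E[X_{t+1} | ...] = (-0.308) * (2) + (-0.379) * (-6)
                   = 1.6580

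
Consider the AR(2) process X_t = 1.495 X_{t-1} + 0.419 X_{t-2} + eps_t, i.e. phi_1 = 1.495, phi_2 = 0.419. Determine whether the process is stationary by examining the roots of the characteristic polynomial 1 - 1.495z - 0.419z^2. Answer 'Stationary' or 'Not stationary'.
\text{Not stationary}

The AR(p) characteristic polynomial is P(z) = 1 - 1.495z - 0.419z^2.
Stationarity requires all roots to lie outside the unit circle, i.e. |z| > 1 for every root.
Set 1 + (-1.495) z + (-0.419) z^2 = 0, i.e. a z^2 + b z + c = 0 with a = -0.419, b = -1.495, c = 1.
Discriminant D = b^2 - 4ac = (-1.495)^2 - 4*(-0.419)*1 = 2.235025 - (-1.676) = 3.911025.
D >= 0, so the roots are real: z = (-b +/- sqrt(D)) / (2a) = (1.495 +/- 1.977631) / (-0.838).
  z_1 = (1.495 + 1.977631) / (-0.838) = -4.144,   |z_1| = 4.144.
  z_2 = (1.495 - 1.977631) / (-0.838) = 0.5759,   |z_2| = 0.5759.
Moduli of all roots: 4.1440, 0.5759.
All moduli strictly greater than 1? No.
Verdict: Not stationary.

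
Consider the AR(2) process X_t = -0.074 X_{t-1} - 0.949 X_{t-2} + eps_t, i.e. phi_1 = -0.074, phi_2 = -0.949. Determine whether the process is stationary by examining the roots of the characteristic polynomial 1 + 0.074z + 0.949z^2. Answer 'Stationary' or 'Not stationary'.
\text{Stationary}

The AR(p) characteristic polynomial is P(z) = 1 + 0.074z + 0.949z^2.
Stationarity requires all roots to lie outside the unit circle, i.e. |z| > 1 for every root.
Set 1 + (0.074) z + (0.949) z^2 = 0, i.e. a z^2 + b z + c = 0 with a = 0.949, b = 0.074, c = 1.
Discriminant D = b^2 - 4ac = (0.074)^2 - 4*(0.949)*1 = 0.005476 - (3.796) = -3.790524.
D < 0, so the roots are the complex-conjugate pair z = (-b +/- i sqrt(-D)) / (2a) = -0.039 +/- 1.0258i.
For a conjugate pair |z|^2 = z * conj(z) = (product of roots) = c/a = 1/(0.949) = 1.053741, so |z| = sqrt(1.053741) = 1.0265 for both roots.
Moduli of all roots: 1.0265, 1.0265.
All moduli strictly greater than 1? Yes.
Verdict: Stationary.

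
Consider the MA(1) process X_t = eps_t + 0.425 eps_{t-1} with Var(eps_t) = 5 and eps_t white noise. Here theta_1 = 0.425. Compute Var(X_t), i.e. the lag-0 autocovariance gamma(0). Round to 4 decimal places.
\gamma(0) = 5.9031

For an MA(q) process X_t = eps_t + sum_i theta_i eps_{t-i} with
Var(eps_t) = sigma^2, the variance is
  gamma(0) = sigma^2 * (1 + sum_i theta_i^2).
  sum_i theta_i^2 = (0.425)^2 = 0.180625.
  gamma(0) = 5 * (1 + 0.180625) = 5 * 1.180625 = 5.903125, which rounds to 5.9031.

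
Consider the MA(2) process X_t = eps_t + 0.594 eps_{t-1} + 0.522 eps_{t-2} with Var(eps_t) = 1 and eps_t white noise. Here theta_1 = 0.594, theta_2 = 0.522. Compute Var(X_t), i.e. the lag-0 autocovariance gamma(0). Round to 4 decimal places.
\gamma(0) = 1.6253

For an MA(q) process X_t = eps_t + sum_i theta_i eps_{t-i} with
Var(eps_t) = sigma^2, the variance is
  gamma(0) = sigma^2 * (1 + sum_i theta_i^2).
  sum_i theta_i^2 = (0.594)^2 + (0.522)^2 = 0.352836 + 0.272484 = 0.62532.
  gamma(0) = 1 * (1 + 0.62532) = 1 * 1.62532 = 1.62532, which rounds to 1.6253.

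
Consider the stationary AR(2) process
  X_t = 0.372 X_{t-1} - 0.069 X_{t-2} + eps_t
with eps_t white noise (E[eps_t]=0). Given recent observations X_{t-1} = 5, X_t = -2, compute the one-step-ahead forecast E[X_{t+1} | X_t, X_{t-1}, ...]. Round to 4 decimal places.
E[X_{t+1} \mid \mathcal F_t] = -1.0890

For an AR(p) model X_t = c + sum_i phi_i X_{t-i} + eps_t, the
one-step-ahead conditional mean is
  E[X_{t+1} | X_t, ...] = c + sum_i phi_i X_{t+1-i}.
Substitute known values:
  E[X_{t+1} | ...] = (0.372) * (-2) + (-0.069) * (5)
                   = -1.0890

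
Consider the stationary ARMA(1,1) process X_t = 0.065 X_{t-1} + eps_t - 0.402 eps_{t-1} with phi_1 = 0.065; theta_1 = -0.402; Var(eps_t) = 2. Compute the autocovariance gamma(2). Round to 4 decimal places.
\gamma(2) = -0.0428

Multiply the model equation by X_{t-k} and take expectations. With theta_0 = psi_0 = 1 and psi_j the MA(infinity) weights, this gives
  gamma(k) - sum_i phi_i gamma(k-i) = c_k,
  c_k = sigma^2 * sum_{j=k..q} theta_j psi_{j-k}   (c_k = 0 for k > q),
using gamma(-m) = gamma(m).
psi-weights needed (psi_j = theta_j + sum_i phi_i psi_{j-i}):
  psi_1 = theta_1 + phi_1 = -0.402 + (0.065) = -0.337
Right-hand sides:
  c_0 = sigma^2 (1 + theta_1 psi_1) = 2 * (1 + (-0.402)(-0.337)) = 2 * 1.135474 = 2.270948
  c_1 = sigma^2 theta_1 = 2 * (-0.402) = -0.804
  c_2 = 0
Equations for k = 0 and k = 1 (AR order 1):
  gamma(0) = phi_1 gamma(1) + c_0
  gamma(1) = phi_1 gamma(0) + c_1
Substituting the second into the first: gamma(0) (1 - phi_1^2) = c_0 + phi_1 c_1, so
  gamma(0) = (c_0 + phi_1 c_1) / (1 - phi_1^2) = (2.270948 + (0.065)(-0.804)) / (1 - (0.065)^2) = 2.218688 / 0.995775 = 2.228102.
  gamma(1) = phi_1 gamma(0) + c_1 = (0.065)(2.228102) + (-0.804) = -0.659173.
For k = 2 (> q): gamma(2) = phi_1 gamma(1) = (0.065)(-0.659173) = -0.042846.
Therefore gamma(2) = -0.0428 (to 4 decimal places).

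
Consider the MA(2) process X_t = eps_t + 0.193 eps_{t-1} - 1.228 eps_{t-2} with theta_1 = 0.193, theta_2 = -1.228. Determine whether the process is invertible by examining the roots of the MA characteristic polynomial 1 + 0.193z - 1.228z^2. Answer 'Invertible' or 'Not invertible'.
\text{Not invertible}

The MA(q) characteristic polynomial is P(z) = 1 + 0.193z - 1.228z^2.
Invertibility requires all roots to lie outside the unit circle, i.e. |z| > 1 for every root.
Set 1 + (0.193) z + (-1.228) z^2 = 0, i.e. a z^2 + b z + c = 0 with a = -1.228, b = 0.193, c = 1.
Discriminant D = b^2 - 4ac = (0.193)^2 - 4*(-1.228)*1 = 0.037249 - (-4.912) = 4.949249.
D >= 0, so the roots are real: z = (-b +/- sqrt(D)) / (2a) = (-0.193 +/- 2.224691) / (-2.456).
  z_1 = (-0.193 + 2.224691) / (-2.456) = -0.8272,   |z_1| = 0.8272.
  z_2 = (-0.193 - 2.224691) / (-2.456) = 0.9844,   |z_2| = 0.9844.
Moduli of all roots: 0.8272, 0.9844.
All moduli strictly greater than 1? No.
Verdict: Not invertible.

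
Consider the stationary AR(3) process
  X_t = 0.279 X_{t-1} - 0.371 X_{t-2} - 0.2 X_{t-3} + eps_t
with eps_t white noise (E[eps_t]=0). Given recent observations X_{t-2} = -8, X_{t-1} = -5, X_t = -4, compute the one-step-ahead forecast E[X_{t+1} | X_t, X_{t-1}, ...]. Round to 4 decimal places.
E[X_{t+1} \mid \mathcal F_t] = 2.3390

For an AR(p) model X_t = c + sum_i phi_i X_{t-i} + eps_t, the
one-step-ahead conditional mean is
  E[X_{t+1} | X_t, ...] = c + sum_i phi_i X_{t+1-i}.
Substitute known values:
  E[X_{t+1} | ...] = (0.279) * (-4) + (-0.371) * (-5) + (-0.2) * (-8)
                   = 2.3390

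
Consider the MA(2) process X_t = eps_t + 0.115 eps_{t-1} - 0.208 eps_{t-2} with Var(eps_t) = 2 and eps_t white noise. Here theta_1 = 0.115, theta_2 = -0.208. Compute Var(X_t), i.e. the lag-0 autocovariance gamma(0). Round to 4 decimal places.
\gamma(0) = 2.1130

For an MA(q) process X_t = eps_t + sum_i theta_i eps_{t-i} with
Var(eps_t) = sigma^2, the variance is
  gamma(0) = sigma^2 * (1 + sum_i theta_i^2).
  sum_i theta_i^2 = (0.115)^2 + (-0.208)^2 = 0.013225 + 0.043264 = 0.056489.
  gamma(0) = 2 * (1 + 0.056489) = 2 * 1.056489 = 2.112978, which rounds to 2.1130.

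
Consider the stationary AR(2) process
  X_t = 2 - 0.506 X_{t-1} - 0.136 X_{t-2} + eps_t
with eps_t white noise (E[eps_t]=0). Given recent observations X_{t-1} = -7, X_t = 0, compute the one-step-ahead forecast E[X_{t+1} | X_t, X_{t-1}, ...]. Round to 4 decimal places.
E[X_{t+1} \mid \mathcal F_t] = 2.9520

For an AR(p) model X_t = c + sum_i phi_i X_{t-i} + eps_t, the
one-step-ahead conditional mean is
  E[X_{t+1} | X_t, ...] = c + sum_i phi_i X_{t+1-i}.
Substitute known values:
  E[X_{t+1} | ...] = 2 + (-0.506) * (0) + (-0.136) * (-7)
                   = 2.9520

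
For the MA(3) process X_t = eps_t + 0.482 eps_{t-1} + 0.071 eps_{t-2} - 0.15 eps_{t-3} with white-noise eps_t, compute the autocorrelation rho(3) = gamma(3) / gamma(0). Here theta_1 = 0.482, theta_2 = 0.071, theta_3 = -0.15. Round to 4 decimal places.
\rho(3) = -0.1191

For an MA(q) process with theta_0 = 1, the autocovariance is
  gamma(k) = sigma^2 * sum_{i=0..q-k} theta_i * theta_{i+k},
and rho(k) = gamma(k) / gamma(0). Sigma^2 cancels.
  numerator   = (1)*(-0.15) = -0.15.
  denominator = (1)^2 + (0.482)^2 + (0.071)^2 + (-0.15)^2 = 1.259865.
  rho(3) = -0.15 / 1.259865 = -0.1191.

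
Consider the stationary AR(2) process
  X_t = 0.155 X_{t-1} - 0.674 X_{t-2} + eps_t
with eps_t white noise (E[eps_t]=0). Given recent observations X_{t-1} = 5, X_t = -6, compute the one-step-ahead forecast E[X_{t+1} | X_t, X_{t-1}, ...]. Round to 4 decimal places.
E[X_{t+1} \mid \mathcal F_t] = -4.3000

For an AR(p) model X_t = c + sum_i phi_i X_{t-i} + eps_t, the
one-step-ahead conditional mean is
  E[X_{t+1} | X_t, ...] = c + sum_i phi_i X_{t+1-i}.
Substitute known values:
  E[X_{t+1} | ...] = (0.155) * (-6) + (-0.674) * (5)
                   = -4.3000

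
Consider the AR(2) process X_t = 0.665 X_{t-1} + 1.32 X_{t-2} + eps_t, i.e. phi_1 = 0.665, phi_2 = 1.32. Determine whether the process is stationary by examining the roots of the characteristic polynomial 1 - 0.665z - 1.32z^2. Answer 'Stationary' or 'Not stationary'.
\text{Not stationary}

The AR(p) characteristic polynomial is P(z) = 1 - 0.665z - 1.32z^2.
Stationarity requires all roots to lie outside the unit circle, i.e. |z| > 1 for every root.
Set 1 + (-0.665) z + (-1.32) z^2 = 0, i.e. a z^2 + b z + c = 0 with a = -1.32, b = -0.665, c = 1.
Discriminant D = b^2 - 4ac = (-0.665)^2 - 4*(-1.32)*1 = 0.442225 - (-5.28) = 5.722225.
D >= 0, so the roots are real: z = (-b +/- sqrt(D)) / (2a) = (0.665 +/- 2.392117) / (-2.64).
  z_1 = (0.665 + 2.392117) / (-2.64) = -1.158,   |z_1| = 1.158.
  z_2 = (0.665 - 2.392117) / (-2.64) = 0.6542,   |z_2| = 0.6542.
Moduli of all roots: 1.1580, 0.6542.
All moduli strictly greater than 1? No.
Verdict: Not stationary.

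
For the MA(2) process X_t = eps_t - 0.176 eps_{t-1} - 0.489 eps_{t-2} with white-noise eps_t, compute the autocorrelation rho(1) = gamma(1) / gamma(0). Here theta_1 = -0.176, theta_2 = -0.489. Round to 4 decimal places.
\rho(1) = -0.0708

For an MA(q) process with theta_0 = 1, the autocovariance is
  gamma(k) = sigma^2 * sum_{i=0..q-k} theta_i * theta_{i+k},
and rho(k) = gamma(k) / gamma(0). Sigma^2 cancels.
  numerator   = (1)*(-0.176) + (-0.176)*(-0.489) = -0.089936.
  denominator = (1)^2 + (-0.176)^2 + (-0.489)^2 = 1.270097.
  rho(1) = -0.089936 / 1.270097 = -0.0708.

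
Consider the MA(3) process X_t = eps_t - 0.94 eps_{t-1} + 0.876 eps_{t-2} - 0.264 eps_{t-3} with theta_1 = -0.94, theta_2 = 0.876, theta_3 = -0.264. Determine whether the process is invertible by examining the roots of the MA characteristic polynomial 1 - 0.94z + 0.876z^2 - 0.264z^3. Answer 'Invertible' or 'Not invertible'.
\text{Invertible}

The MA(q) characteristic polynomial is P(z) = 1 - 0.94z + 0.876z^2 - 0.264z^3.
Invertibility requires all roots to lie outside the unit circle, i.e. |z| > 1 for every root.
Degree 3: look for a simple real root z0 first, then factor out (1 - z/z0) and solve the remaining quadratic.
Testing z0 = 2.5: P(2.5) = 1 + (-0.94)(2.5) + (0.876)(2.5)^2 + (-0.264)(2.5)^3
  = 1 + (-2.35) + (5.475) + (-4.125) = 0.  So z_0 = 2.5 is a root, |z_0| = 2.5.
Divide out the factor (1 - 0.4 z) = (1 - z/z0) (since 1/z0 = 0.4):
  P(z) = (1 - 0.4 z)(1 + (-0.54) z + (0.66) z^2)
  [check: z-coef -0.54 - (0.4) = -0.94; z^2-coef 0.66 - (0.4)(-0.54) = 0.876; z^3-coef -(0.4)(0.66) = -0.264.]
Remaining roots from the quadratic factor 1 + (-0.54) z + (0.66) z^2:
  Set 1 + (-0.54) z + (0.66) z^2 = 0, i.e. a z^2 + b z + c = 0 with a = 0.66, b = -0.54, c = 1.
  Discriminant D = b^2 - 4ac = (-0.54)^2 - 4*(0.66)*1 = 0.2916 - (2.64) = -2.3484.
  D < 0, so the roots are the complex-conjugate pair z = (-b +/- i sqrt(-D)) / (2a) = 0.4091 +/- 1.1609i.
  For a conjugate pair |z|^2 = z * conj(z) = (product of roots) = c/a = 1/(0.66) = 1.515152, so |z| = sqrt(1.515152) = 1.2309 for both roots.
Moduli of all roots: 2.5000, 1.2309, 1.2309.
All moduli strictly greater than 1? Yes.
Verdict: Invertible.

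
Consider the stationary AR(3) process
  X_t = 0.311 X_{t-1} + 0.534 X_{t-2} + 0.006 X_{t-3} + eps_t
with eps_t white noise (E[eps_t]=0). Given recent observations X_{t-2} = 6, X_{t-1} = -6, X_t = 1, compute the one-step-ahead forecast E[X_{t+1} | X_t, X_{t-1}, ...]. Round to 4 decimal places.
E[X_{t+1} \mid \mathcal F_t] = -2.8570

For an AR(p) model X_t = c + sum_i phi_i X_{t-i} + eps_t, the
one-step-ahead conditional mean is
  E[X_{t+1} | X_t, ...] = c + sum_i phi_i X_{t+1-i}.
Substitute known values:
  E[X_{t+1} | ...] = (0.311) * (1) + (0.534) * (-6) + (0.006) * (6)
                   = -2.8570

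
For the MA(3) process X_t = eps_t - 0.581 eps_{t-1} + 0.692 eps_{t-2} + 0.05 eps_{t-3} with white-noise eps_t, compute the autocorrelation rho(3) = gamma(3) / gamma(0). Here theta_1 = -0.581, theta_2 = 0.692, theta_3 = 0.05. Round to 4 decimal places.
\rho(3) = 0.0275

For an MA(q) process with theta_0 = 1, the autocovariance is
  gamma(k) = sigma^2 * sum_{i=0..q-k} theta_i * theta_{i+k},
and rho(k) = gamma(k) / gamma(0). Sigma^2 cancels.
  numerator   = (1)*(0.05) = 0.05.
  denominator = (1)^2 + (-0.581)^2 + (0.692)^2 + (0.05)^2 = 1.818925.
  rho(3) = 0.05 / 1.818925 = 0.0275.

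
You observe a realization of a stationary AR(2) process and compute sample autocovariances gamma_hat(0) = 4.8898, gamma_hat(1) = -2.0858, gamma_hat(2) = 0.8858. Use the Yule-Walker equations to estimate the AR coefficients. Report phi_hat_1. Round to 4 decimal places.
\hat\phi_{1} = -0.4270

The Yule-Walker equations for an AR(p) process read, in matrix form,
  Gamma_p phi = r_p,   with   (Gamma_p)_{ij} = gamma(|i - j|),
                       (r_p)_i = gamma(i),   i,j = 1..p.
Substitute the sample gammas (Toeplitz matrix and right-hand side of size 2):
  Gamma_p = [[4.8898, -2.0858], [-2.0858, 4.8898]]
  r_p     = [-2.0858, 0.8858]
Written out:
  4.8898 phi_1 - 2.0858 phi_2 = -2.0858
  -2.0858 phi_1 + 4.8898 phi_2 = 0.8858
Solve by Cramer's rule:
  det = gamma(0)^2 - gamma(1)^2 = (4.8898)^2 - (-2.0858)^2 = 23.91014404 - 4.35056164 = 19.5595824
  phi_hat_1 = [gamma(1) gamma(0) - gamma(1) gamma(2)] / det = [(-2.0858)(4.8898) - (-2.0858)(0.8858)] / 19.5595824 = -8.3515432 / 19.5595824 = -0.427
  phi_hat_2 = [gamma(0) gamma(2) - gamma(1)^2] / det = [(4.8898)(0.8858) - (-2.0858)^2] / 19.5595824 = -0.0191768 / 19.5595824 = -0.001
So phi_hat = [-0.4270, -0.0010].
Therefore phi_hat_1 = -0.4270.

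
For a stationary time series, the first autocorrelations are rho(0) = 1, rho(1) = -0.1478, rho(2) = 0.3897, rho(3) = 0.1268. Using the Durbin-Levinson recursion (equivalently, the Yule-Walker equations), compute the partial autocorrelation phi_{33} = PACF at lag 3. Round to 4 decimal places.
\phi_{33} = 0.2600

The PACF at lag k is phi_{kk}, the last component of the solution
to the Yule-Walker system G_k phi = r_k where
  (G_k)_{ij} = rho(|i - j|), (r_k)_i = rho(i), i,j = 1..k.
Equivalently, Durbin-Levinson gives phi_{kk} iteratively:
  phi_{11} = rho(1)
  phi_{kk} = [rho(k) - sum_{j=1..k-1} phi_{k-1,j} rho(k-j)]
            / [1 - sum_{j=1..k-1} phi_{k-1,j} rho(j)],
  phi_{k,j} = phi_{k-1,j} - phi_{kk} phi_{k-1,k-j},  j = 1..k-1.
Step k = 1:
  phi_11 = rho(1) = -0.1478.
Step k = 2:
  phi_22 = [rho(2) - phi_11 rho(1)] / [1 - phi_11 rho(1)] = [0.3897 - (-0.1478)(-0.1478)] / [1 - (-0.1478)(-0.1478)]
         = 0.36785516 / 0.97815516 = 0.37607.
  Update: phi_21 = phi_11 - phi_22 phi_11 = -0.1478 - (0.37607)(-0.1478) = -0.092217.
Step k = 3:
  phi_33 = [rho(3) - phi_21 rho(2) - phi_22 rho(1)] / [1 - phi_21 rho(1) - phi_22 rho(2)]
    numerator   = 0.1268 - (-0.092217)(0.3897) - (0.37607)(-0.1478) = 0.21832009
    denominator = 1 - (-0.092217)(-0.1478) - (0.37607)(0.3897) = 0.83981574
  phi_33 = 0.21832009 / 0.83981574 = 0.26.
Therefore phi_{33} = 0.2600.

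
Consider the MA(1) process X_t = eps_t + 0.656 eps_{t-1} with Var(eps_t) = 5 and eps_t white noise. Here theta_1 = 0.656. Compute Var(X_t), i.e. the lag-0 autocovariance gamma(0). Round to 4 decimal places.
\gamma(0) = 7.1517

For an MA(q) process X_t = eps_t + sum_i theta_i eps_{t-i} with
Var(eps_t) = sigma^2, the variance is
  gamma(0) = sigma^2 * (1 + sum_i theta_i^2).
  sum_i theta_i^2 = (0.656)^2 = 0.430336.
  gamma(0) = 5 * (1 + 0.430336) = 5 * 1.430336 = 7.15168, which rounds to 7.1517.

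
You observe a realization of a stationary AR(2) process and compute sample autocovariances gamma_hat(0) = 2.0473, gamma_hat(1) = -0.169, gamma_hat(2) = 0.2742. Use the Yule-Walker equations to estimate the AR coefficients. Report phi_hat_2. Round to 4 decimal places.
\hat\phi_{2} = 0.1280

The Yule-Walker equations for an AR(p) process read, in matrix form,
  Gamma_p phi = r_p,   with   (Gamma_p)_{ij} = gamma(|i - j|),
                       (r_p)_i = gamma(i),   i,j = 1..p.
Substitute the sample gammas (Toeplitz matrix and right-hand side of size 2):
  Gamma_p = [[2.0473, -0.169], [-0.169, 2.0473]]
  r_p     = [-0.169, 0.2742]
Written out:
  2.0473 phi_1 - 0.169 phi_2 = -0.169
  -0.169 phi_1 + 2.0473 phi_2 = 0.2742
Solve by Cramer's rule:
  det = gamma(0)^2 - gamma(1)^2 = (2.0473)^2 - (-0.169)^2 = 4.19143729 - 0.028561 = 4.16287629
  phi_hat_1 = [gamma(1) gamma(0) - gamma(1) gamma(2)] / det = [(-0.169)(2.0473) - (-0.169)(0.2742)] / 4.16287629 = -0.2996539 / 4.16287629 = -0.072
  phi_hat_2 = [gamma(0) gamma(2) - gamma(1)^2] / det = [(2.0473)(0.2742) - (-0.169)^2] / 4.16287629 = 0.53280866 / 4.16287629 = 0.128
So phi_hat = [-0.0720, 0.1280].
Therefore phi_hat_2 = 0.1280.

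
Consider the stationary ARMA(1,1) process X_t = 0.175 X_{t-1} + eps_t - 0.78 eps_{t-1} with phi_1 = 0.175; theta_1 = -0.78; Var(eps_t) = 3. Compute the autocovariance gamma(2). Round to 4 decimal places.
\gamma(2) = -0.2829

Multiply the model equation by X_{t-k} and take expectations. With theta_0 = psi_0 = 1 and psi_j the MA(infinity) weights, this gives
  gamma(k) - sum_i phi_i gamma(k-i) = c_k,
  c_k = sigma^2 * sum_{j=k..q} theta_j psi_{j-k}   (c_k = 0 for k > q),
using gamma(-m) = gamma(m).
psi-weights needed (psi_j = theta_j + sum_i phi_i psi_{j-i}):
  psi_1 = theta_1 + phi_1 = -0.78 + (0.175) = -0.605
Right-hand sides:
  c_0 = sigma^2 (1 + theta_1 psi_1) = 3 * (1 + (-0.78)(-0.605)) = 3 * 1.4719 = 4.4157
  c_1 = sigma^2 theta_1 = 3 * (-0.78) = -2.34
  c_2 = 0
Equations for k = 0 and k = 1 (AR order 1):
  gamma(0) = phi_1 gamma(1) + c_0
  gamma(1) = phi_1 gamma(0) + c_1
Substituting the second into the first: gamma(0) (1 - phi_1^2) = c_0 + phi_1 c_1, so
  gamma(0) = (c_0 + phi_1 c_1) / (1 - phi_1^2) = (4.4157 + (0.175)(-2.34)) / (1 - (0.175)^2) = 4.0062 / 0.969375 = 4.132766.
  gamma(1) = phi_1 gamma(0) + c_1 = (0.175)(4.132766) + (-2.34) = -1.616766.
For k = 2 (> q): gamma(2) = phi_1 gamma(1) = (0.175)(-1.616766) = -0.282934.
Therefore gamma(2) = -0.2829 (to 4 decimal places).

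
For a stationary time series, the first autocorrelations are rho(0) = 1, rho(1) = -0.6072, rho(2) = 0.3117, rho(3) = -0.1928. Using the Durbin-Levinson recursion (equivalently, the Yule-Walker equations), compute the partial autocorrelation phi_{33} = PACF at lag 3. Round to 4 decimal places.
\phi_{33} = -0.0659

The PACF at lag k is phi_{kk}, the last component of the solution
to the Yule-Walker system G_k phi = r_k where
  (G_k)_{ij} = rho(|i - j|), (r_k)_i = rho(i), i,j = 1..k.
Equivalently, Durbin-Levinson gives phi_{kk} iteratively:
  phi_{11} = rho(1)
  phi_{kk} = [rho(k) - sum_{j=1..k-1} phi_{k-1,j} rho(k-j)]
            / [1 - sum_{j=1..k-1} phi_{k-1,j} rho(j)],
  phi_{k,j} = phi_{k-1,j} - phi_{kk} phi_{k-1,k-j},  j = 1..k-1.
Step k = 1:
  phi_11 = rho(1) = -0.6072.
Step k = 2:
  phi_22 = [rho(2) - phi_11 rho(1)] / [1 - phi_11 rho(1)] = [0.3117 - (-0.6072)(-0.6072)] / [1 - (-0.6072)(-0.6072)]
         = -0.05699184 / 0.63130816 = -0.090276.
  Update: phi_21 = phi_11 - phi_22 phi_11 = -0.6072 - (-0.090276)(-0.6072) = -0.662015.
Step k = 3:
  phi_33 = [rho(3) - phi_21 rho(2) - phi_22 rho(1)] / [1 - phi_21 rho(1) - phi_22 rho(2)]
    numerator   = -0.1928 - (-0.662015)(0.3117) - (-0.090276)(-0.6072) = -0.04126524
    denominator = 1 - (-0.662015)(-0.6072) - (-0.090276)(0.3117) = 0.62616318
  phi_33 = -0.04126524 / 0.62616318 = -0.0659.
Therefore phi_{33} = -0.0659.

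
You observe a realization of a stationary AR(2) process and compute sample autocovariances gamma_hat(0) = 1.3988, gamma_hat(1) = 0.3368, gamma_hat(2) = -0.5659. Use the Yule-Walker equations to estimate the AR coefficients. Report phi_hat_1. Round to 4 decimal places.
\hat\phi_{1} = 0.3590

The Yule-Walker equations for an AR(p) process read, in matrix form,
  Gamma_p phi = r_p,   with   (Gamma_p)_{ij} = gamma(|i - j|),
                       (r_p)_i = gamma(i),   i,j = 1..p.
Substitute the sample gammas (Toeplitz matrix and right-hand side of size 2):
  Gamma_p = [[1.3988, 0.3368], [0.3368, 1.3988]]
  r_p     = [0.3368, -0.5659]
Written out:
  1.3988 phi_1 + 0.3368 phi_2 = 0.3368
  0.3368 phi_1 + 1.3988 phi_2 = -0.5659
Solve by Cramer's rule:
  det = gamma(0)^2 - gamma(1)^2 = (1.3988)^2 - (0.3368)^2 = 1.95664144 - 0.11343424 = 1.8432072
  phi_hat_1 = [gamma(1) gamma(0) - gamma(1) gamma(2)] / det = [(0.3368)(1.3988) - (0.3368)(-0.5659)] / 1.8432072 = 0.66171096 / 1.8432072 = 0.359
  phi_hat_2 = [gamma(0) gamma(2) - gamma(1)^2] / det = [(1.3988)(-0.5659) - (0.3368)^2] / 1.8432072 = -0.90501516 / 1.8432072 = -0.491
So phi_hat = [0.3590, -0.4910].
Therefore phi_hat_1 = 0.3590.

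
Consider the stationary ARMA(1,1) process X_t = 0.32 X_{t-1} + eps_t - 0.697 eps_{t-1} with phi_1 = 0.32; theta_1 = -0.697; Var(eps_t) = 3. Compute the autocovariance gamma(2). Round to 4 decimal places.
\gamma(2) = -0.3133

Multiply the model equation by X_{t-k} and take expectations. With theta_0 = psi_0 = 1 and psi_j the MA(infinity) weights, this gives
  gamma(k) - sum_i phi_i gamma(k-i) = c_k,
  c_k = sigma^2 * sum_{j=k..q} theta_j psi_{j-k}   (c_k = 0 for k > q),
using gamma(-m) = gamma(m).
psi-weights needed (psi_j = theta_j + sum_i phi_i psi_{j-i}):
  psi_1 = theta_1 + phi_1 = -0.697 + (0.32) = -0.377
Right-hand sides:
  c_0 = sigma^2 (1 + theta_1 psi_1) = 3 * (1 + (-0.697)(-0.377)) = 3 * 1.262769 = 3.788307
  c_1 = sigma^2 theta_1 = 3 * (-0.697) = -2.091
  c_2 = 0
Equations for k = 0 and k = 1 (AR order 1):
  gamma(0) = phi_1 gamma(1) + c_0
  gamma(1) = phi_1 gamma(0) + c_1
Substituting the second into the first: gamma(0) (1 - phi_1^2) = c_0 + phi_1 c_1, so
  gamma(0) = (c_0 + phi_1 c_1) / (1 - phi_1^2) = (3.788307 + (0.32)(-2.091)) / (1 - (0.32)^2) = 3.119187 / 0.8976 = 3.47503.
  gamma(1) = phi_1 gamma(0) + c_1 = (0.32)(3.47503) + (-2.091) = -0.97899.
For k = 2 (> q): gamma(2) = phi_1 gamma(1) = (0.32)(-0.97899) = -0.313277.
Therefore gamma(2) = -0.3133 (to 4 decimal places).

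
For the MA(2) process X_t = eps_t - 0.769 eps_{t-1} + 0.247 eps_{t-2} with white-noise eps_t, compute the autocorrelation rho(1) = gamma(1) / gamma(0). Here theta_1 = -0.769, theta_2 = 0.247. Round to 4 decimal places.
\rho(1) = -0.5803

For an MA(q) process with theta_0 = 1, the autocovariance is
  gamma(k) = sigma^2 * sum_{i=0..q-k} theta_i * theta_{i+k},
and rho(k) = gamma(k) / gamma(0). Sigma^2 cancels.
  numerator   = (1)*(-0.769) + (-0.769)*(0.247) = -0.958943.
  denominator = (1)^2 + (-0.769)^2 + (0.247)^2 = 1.65237.
  rho(1) = -0.958943 / 1.65237 = -0.5803.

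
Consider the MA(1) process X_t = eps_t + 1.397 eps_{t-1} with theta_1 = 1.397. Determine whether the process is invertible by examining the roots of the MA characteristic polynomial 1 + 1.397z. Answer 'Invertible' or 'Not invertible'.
\text{Not invertible}

The MA(q) characteristic polynomial is P(z) = 1 + 1.397z.
Invertibility requires all roots to lie outside the unit circle, i.e. |z| > 1 for every root.
This is linear in z: 1 + (1.397) z = 0  =>  z = -1/(1.397) = -0.71582,  |z| = 0.71582.
Moduli of all roots: 0.7158.
All moduli strictly greater than 1? No.
Verdict: Not invertible.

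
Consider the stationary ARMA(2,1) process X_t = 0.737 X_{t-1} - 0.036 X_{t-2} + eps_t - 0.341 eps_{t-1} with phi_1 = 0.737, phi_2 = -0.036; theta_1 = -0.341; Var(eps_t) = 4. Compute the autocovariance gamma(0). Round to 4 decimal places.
\gamma(0) = 5.1176

Multiply the model equation by X_{t-k} and take expectations. With theta_0 = psi_0 = 1 and psi_j the MA(infinity) weights, this gives
  gamma(k) - sum_i phi_i gamma(k-i) = c_k,
  c_k = sigma^2 * sum_{j=k..q} theta_j psi_{j-k}   (c_k = 0 for k > q),
using gamma(-m) = gamma(m).
psi-weights needed (psi_j = theta_j + sum_i phi_i psi_{j-i}):
  psi_1 = theta_1 + phi_1 = -0.341 + (0.737) = 0.396
Right-hand sides:
  c_0 = sigma^2 (1 + theta_1 psi_1) = 4 * (1 + (-0.341)(0.396)) = 4 * 0.864964 = 3.459856
  c_1 = sigma^2 theta_1 = 4 * (-0.341) = -1.364
  c_2 = 0
Equations for k = 0, 1, 2 (AR order 2, c_2 = 0):
  (E0) gamma(0) = phi_1 gamma(1) + phi_2 gamma(2) + c_0
  (E1) gamma(1) = phi_1 gamma(0) + phi_2 gamma(1) + c_1
  (E2) gamma(2) = phi_1 gamma(1) + phi_2 gamma(0)
From (E1): gamma(1) = A gamma(0) + B with
  A = phi_1 / (1 - phi_2) = 0.737 / 1.036 = 0.71139,   B = c_1 / (1 - phi_2) = -1.364 / 1.036 = -1.316602.
Insert (E2) into (E0): gamma(0) (1 - phi_2^2) = phi_1 (1 + phi_2) gamma(1) + c_0.
  phi_1 (1 + phi_2) = (0.737)(0.964) = 0.710468,   1 - phi_2^2 = 0.998704.
Replace gamma(1) by A gamma(0) + B and collect gamma(0):
  gamma(0) [0.998704 - (0.710468)(0.71139)] = (0.710468)(-1.316602) + 3.459856
  gamma(0) * 0.493284 = 2.524452
  gamma(0) = 2.524452 / 0.493284 = 5.117643.
Therefore gamma(0) = 5.1176 (to 4 decimal places).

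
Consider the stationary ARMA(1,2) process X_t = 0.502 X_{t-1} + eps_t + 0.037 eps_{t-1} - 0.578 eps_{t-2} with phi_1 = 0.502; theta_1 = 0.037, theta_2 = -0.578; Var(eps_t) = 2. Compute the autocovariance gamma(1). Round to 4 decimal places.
\gamma(1) = 0.8735

Multiply the model equation by X_{t-k} and take expectations. With theta_0 = psi_0 = 1 and psi_j the MA(infinity) weights, this gives
  gamma(k) - sum_i phi_i gamma(k-i) = c_k,
  c_k = sigma^2 * sum_{j=k..q} theta_j psi_{j-k}   (c_k = 0 for k > q),
using gamma(-m) = gamma(m).
psi-weights needed (psi_j = theta_j + sum_i phi_i psi_{j-i}):
  psi_1 = theta_1 + phi_1 = 0.037 + (0.502) = 0.539
  psi_2 = theta_2 + phi_1 psi_1 = -0.578 + (0.502)(0.539) = -0.307422
Right-hand sides:
  c_0 = sigma^2 (1 + theta_1 psi_1 + theta_2 psi_2) = 2 * (1 + (0.037)(0.539) + (-0.578)(-0.307422)) = 2 * 1.197633 = 2.395266
  c_1 = sigma^2 (theta_1 + theta_2 psi_1) = 2 * (0.037 + (-0.578)(0.539)) = -0.549084
  c_2 = sigma^2 theta_2 = 2 * (-0.578) = -1.156
Equations for k = 0 and k = 1 (AR order 1):
  gamma(0) = phi_1 gamma(1) + c_0
  gamma(1) = phi_1 gamma(0) + c_1
Substituting the second into the first: gamma(0) (1 - phi_1^2) = c_0 + phi_1 c_1, so
  gamma(0) = (c_0 + phi_1 c_1) / (1 - phi_1^2) = (2.395266 + (0.502)(-0.549084)) / (1 - (0.502)^2) = 2.119626 / 0.747996 = 2.833739.
  gamma(1) = phi_1 gamma(0) + c_1 = (0.502)(2.833739) + (-0.549084) = 0.873453.
Therefore gamma(1) = 0.8735 (to 4 decimal places).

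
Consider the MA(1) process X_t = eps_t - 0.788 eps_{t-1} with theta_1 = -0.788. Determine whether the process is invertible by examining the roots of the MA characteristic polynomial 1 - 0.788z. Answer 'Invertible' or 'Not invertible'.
\text{Invertible}

The MA(q) characteristic polynomial is P(z) = 1 - 0.788z.
Invertibility requires all roots to lie outside the unit circle, i.e. |z| > 1 for every root.
This is linear in z: 1 + (-0.788) z = 0  =>  z = -1/(-0.788) = 1.269036,  |z| = 1.269036.
Moduli of all roots: 1.2690.
All moduli strictly greater than 1? Yes.
Verdict: Invertible.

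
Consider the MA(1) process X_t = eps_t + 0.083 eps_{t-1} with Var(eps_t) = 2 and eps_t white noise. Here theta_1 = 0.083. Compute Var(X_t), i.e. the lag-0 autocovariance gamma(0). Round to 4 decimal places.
\gamma(0) = 2.0138

For an MA(q) process X_t = eps_t + sum_i theta_i eps_{t-i} with
Var(eps_t) = sigma^2, the variance is
  gamma(0) = sigma^2 * (1 + sum_i theta_i^2).
  sum_i theta_i^2 = (0.083)^2 = 0.006889.
  gamma(0) = 2 * (1 + 0.006889) = 2 * 1.006889 = 2.013778, which rounds to 2.0138.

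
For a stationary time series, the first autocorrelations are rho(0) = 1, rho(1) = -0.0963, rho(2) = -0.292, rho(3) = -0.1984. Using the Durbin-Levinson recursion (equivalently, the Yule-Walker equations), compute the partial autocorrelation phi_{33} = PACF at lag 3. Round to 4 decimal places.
\phi_{33} = -0.2940

The PACF at lag k is phi_{kk}, the last component of the solution
to the Yule-Walker system G_k phi = r_k where
  (G_k)_{ij} = rho(|i - j|), (r_k)_i = rho(i), i,j = 1..k.
Equivalently, Durbin-Levinson gives phi_{kk} iteratively:
  phi_{11} = rho(1)
  phi_{kk} = [rho(k) - sum_{j=1..k-1} phi_{k-1,j} rho(k-j)]
            / [1 - sum_{j=1..k-1} phi_{k-1,j} rho(j)],
  phi_{k,j} = phi_{k-1,j} - phi_{kk} phi_{k-1,k-j},  j = 1..k-1.
Step k = 1:
  phi_11 = rho(1) = -0.0963.
Step k = 2:
  phi_22 = [rho(2) - phi_11 rho(1)] / [1 - phi_11 rho(1)] = [-0.292 - (-0.0963)(-0.0963)] / [1 - (-0.0963)(-0.0963)]
         = -0.30127369 / 0.99072631 = -0.304094.
  Update: phi_21 = phi_11 - phi_22 phi_11 = -0.0963 - (-0.304094)(-0.0963) = -0.125584.
Step k = 3:
  phi_33 = [rho(3) - phi_21 rho(2) - phi_22 rho(1)] / [1 - phi_21 rho(1) - phi_22 rho(2)]
    numerator   = -0.1984 - (-0.125584)(-0.292) - (-0.304094)(-0.0963) = -0.26435482
    denominator = 1 - (-0.125584)(-0.0963) - (-0.304094)(-0.292) = 0.89911086
  phi_33 = -0.26435482 / 0.89911086 = -0.294.
Therefore phi_{33} = -0.2940.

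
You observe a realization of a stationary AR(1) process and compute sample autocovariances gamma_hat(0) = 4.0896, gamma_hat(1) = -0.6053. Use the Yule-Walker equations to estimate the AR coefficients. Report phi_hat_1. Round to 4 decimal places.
\hat\phi_{1} = -0.1480

The Yule-Walker equations for an AR(p) process read, in matrix form,
  Gamma_p phi = r_p,   with   (Gamma_p)_{ij} = gamma(|i - j|),
                       (r_p)_i = gamma(i),   i,j = 1..p.
Substitute the sample gammas (Toeplitz matrix and right-hand side of size 1):
  Gamma_p = [[4.0896]]
  r_p     = [-0.6053]
With p = 1 this is the single equation gamma(0) phi_1 = gamma(1):
  phi_hat_1 = gamma(1) / gamma(0) = -0.6053 / 4.0896 = -0.1480.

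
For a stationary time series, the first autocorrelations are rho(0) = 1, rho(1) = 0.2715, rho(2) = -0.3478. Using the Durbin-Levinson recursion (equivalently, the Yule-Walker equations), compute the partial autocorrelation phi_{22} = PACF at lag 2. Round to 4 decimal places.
\phi_{22} = -0.4551

The PACF at lag k is phi_{kk}, the last component of the solution
to the Yule-Walker system G_k phi = r_k where
  (G_k)_{ij} = rho(|i - j|), (r_k)_i = rho(i), i,j = 1..k.
Equivalently, Durbin-Levinson gives phi_{kk} iteratively:
  phi_{11} = rho(1)
  phi_{kk} = [rho(k) - sum_{j=1..k-1} phi_{k-1,j} rho(k-j)]
            / [1 - sum_{j=1..k-1} phi_{k-1,j} rho(j)],
  phi_{k,j} = phi_{k-1,j} - phi_{kk} phi_{k-1,k-j},  j = 1..k-1.
Step k = 1:
  phi_11 = rho(1) = 0.2715.
Step k = 2:
  phi_22 = [rho(2) - phi_11 rho(1)] / [1 - phi_11 rho(1)] = [-0.3478 - (0.2715)(0.2715)] / [1 - (0.2715)(0.2715)]
         = -0.42151225 / 0.92628775 = -0.4551.
Therefore phi_{22} = -0.4551.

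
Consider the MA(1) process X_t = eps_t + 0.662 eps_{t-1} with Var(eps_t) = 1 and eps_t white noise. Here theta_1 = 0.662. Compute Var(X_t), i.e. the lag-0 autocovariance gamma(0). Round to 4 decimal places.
\gamma(0) = 1.4382

For an MA(q) process X_t = eps_t + sum_i theta_i eps_{t-i} with
Var(eps_t) = sigma^2, the variance is
  gamma(0) = sigma^2 * (1 + sum_i theta_i^2).
  sum_i theta_i^2 = (0.662)^2 = 0.438244.
  gamma(0) = 1 * (1 + 0.438244) = 1 * 1.438244 = 1.438244, which rounds to 1.4382.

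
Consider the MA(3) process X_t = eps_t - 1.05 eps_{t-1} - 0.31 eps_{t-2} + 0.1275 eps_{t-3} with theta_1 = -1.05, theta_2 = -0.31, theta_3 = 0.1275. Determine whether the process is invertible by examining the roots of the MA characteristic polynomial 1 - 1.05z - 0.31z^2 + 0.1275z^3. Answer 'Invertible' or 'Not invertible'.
\text{Not invertible}

The MA(q) characteristic polynomial is P(z) = 1 - 1.05z - 0.31z^2 + 0.1275z^3.
Invertibility requires all roots to lie outside the unit circle, i.e. |z| > 1 for every root.
Degree 3: look for a simple real root z0 first, then factor out (1 - z/z0) and solve the remaining quadratic.
Testing z0 = 4: P(4) = 1 + (-1.05)(4) + (-0.31)(4)^2 + (0.1275)(4)^3
  = 1 + (-4.2) + (-4.96) + (8.16) = 0.  So z_0 = 4 is a root, |z_0| = 4.
Divide out the factor (1 - 0.25 z) = (1 - z/z0) (since 1/z0 = 0.25):
  P(z) = (1 - 0.25 z)(1 + (-0.8) z + (-0.51) z^2)
  [check: z-coef -0.8 - (0.25) = -1.05; z^2-coef -0.51 - (0.25)(-0.8) = -0.31; z^3-coef -(0.25)(-0.51) = 0.1275.]
Remaining roots from the quadratic factor 1 + (-0.8) z + (-0.51) z^2:
  Set 1 + (-0.8) z + (-0.51) z^2 = 0, i.e. a z^2 + b z + c = 0 with a = -0.51, b = -0.8, c = 1.
  Discriminant D = b^2 - 4ac = (-0.8)^2 - 4*(-0.51)*1 = 0.64 - (-2.04) = 2.68.
  D >= 0, so the roots are real: z = (-b +/- sqrt(D)) / (2a) = (0.8 +/- 1.637071) / (-1.02).
    z_1 = (0.8 + 1.637071) / (-1.02) = -2.3893,   |z_1| = 2.3893.
    z_2 = (0.8 - 1.637071) / (-1.02) = 0.8207,   |z_2| = 0.8207.
Moduli of all roots: 4.0000, 2.3893, 0.8207.
All moduli strictly greater than 1? No.
Verdict: Not invertible.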